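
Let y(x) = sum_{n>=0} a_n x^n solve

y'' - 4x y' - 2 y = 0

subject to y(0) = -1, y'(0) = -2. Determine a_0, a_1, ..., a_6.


Ansatz: y(x) = sum_{n>=0} a_n x^n, so y'(x) = sum_{n>=1} n a_n x^(n-1) and y''(x) = sum_{n>=2} n(n-1) a_n x^(n-2).
Substitute into P(x) y'' + Q(x) y' + R(x) y = 0 with P(x) = 1, Q(x) = -4x, R(x) = -2, and match powers of x.
Initial conditions: a_0 = -1, a_1 = -2.
Setting the coefficient of each power of x to zero and solving order by order (substituting the coefficients already found):
  x^0: 2 a_2 - 2 a_0 = 0  ->  2 a_2 = 2 a_0 = -2  ->  a_2 = -1
  x^1: 6 a_3 - 6 a_1 = 0  ->  6 a_3 = 6 a_1 = -12  ->  a_3 = -2
  x^2: 12 a_4 - 10 a_2 = 0  ->  12 a_4 = 10 a_2 = -10  ->  a_4 = -5/6
  x^3: 20 a_5 - 14 a_3 = 0  ->  20 a_5 = 14 a_3 = -28  ->  a_5 = -7/5
  x^4: 30 a_6 - 18 a_4 = 0  ->  30 a_6 = 18 a_4 = -15  ->  a_6 = -1/2
Truncated series: y(x) = -1 - 2 x - x^2 - 2 x^3 - (5/6) x^4 - (7/5) x^5 - (1/2) x^6 + O(x^7).

a_0 = -1; a_1 = -2; a_2 = -1; a_3 = -2; a_4 = -5/6; a_5 = -7/5; a_6 = -1/2


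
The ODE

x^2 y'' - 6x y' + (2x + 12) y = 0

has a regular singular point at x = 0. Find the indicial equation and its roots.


Divide by x^2 to reach normal form y'' + P_1(x) y' + P_2(x) y = 0 with P_1(x) = -6/x and P_2(x) = 2/x + 12/x^2.
x = 0 is a singular point because the y'-coefficient -6/x has a pole at x = 0 and the y-coefficient 2/x + 12/x^2 has a pole at x = 0.
It is a regular singular point because x P_1(x) = p(x) = -6 and x^2 P_2(x) = q(x) = 2x + 12 are polynomials, hence analytic at x = 0.
p(0) = -6,  q(0) = 12.
Indicial equation: r(r-1) + p(0) r + q(0) = 0, i.e. r^2 + (p(0) - 1) r + q(0) = 0, i.e. r^2 - 7 r + 12 = 0.
Discriminant: (-7)^2 - 4(12) = 1, so r = (7 ± 1)/2.
Solving: r_1 = 4, r_2 = 3.

indicial: r^2 - 7 r + 12 = 0; roots r_1 = 4, r_2 = 3


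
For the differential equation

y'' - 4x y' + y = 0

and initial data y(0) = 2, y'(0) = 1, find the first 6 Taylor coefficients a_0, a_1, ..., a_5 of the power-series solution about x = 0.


Ansatz: y(x) = sum_{n>=0} a_n x^n, so y'(x) = sum_{n>=1} n a_n x^(n-1) and y''(x) = sum_{n>=2} n(n-1) a_n x^(n-2).
Substitute into P(x) y'' + Q(x) y' + R(x) y = 0 with P(x) = 1, Q(x) = -4x, R(x) = 1, and match powers of x.
Initial conditions: a_0 = 2, a_1 = 1.
Setting the coefficient of each power of x to zero and solving order by order (substituting the coefficients already found):
  x^0: 2 a_2 + a_0 = 0  ->  2 a_2 = -a_0 = -2  ->  a_2 = -1
  x^1: 6 a_3 - 3 a_1 = 0  ->  6 a_3 = 3 a_1 = 3  ->  a_3 = 1/2
  x^2: 12 a_4 - 7 a_2 = 0  ->  12 a_4 = 7 a_2 = -7  ->  a_4 = -7/12
  x^3: 20 a_5 - 11 a_3 = 0  ->  20 a_5 = 11 a_3 = 11/2  ->  a_5 = 11/40
Truncated series: y(x) = 2 + x - x^2 + (1/2) x^3 - (7/12) x^4 + (11/40) x^5 + O(x^6).

a_0 = 2; a_1 = 1; a_2 = -1; a_3 = 1/2; a_4 = -7/12; a_5 = 11/40


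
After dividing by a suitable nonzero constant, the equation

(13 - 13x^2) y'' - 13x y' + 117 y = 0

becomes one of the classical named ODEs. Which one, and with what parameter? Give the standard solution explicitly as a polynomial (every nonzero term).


All three coefficients share the factor 13; dividing through by 13 gives  (1 - x^2) y'' - x y' + 9 y = 0.
This matches the Chebyshev equation (1 - x^2) y'' - x y' + n^2 y = 0 (note the -x y' term, not -2x y') with n^2 = 9, so n = 3; the polynomial solution is T_3(x).
With y = sum_k a_k x^k, matching x^k gives (k+2)(k+1) a_{k+2} = (k^2 - n^2) a_k = (k - 3)(k + 3) a_k. The right side vanishes at k = 3, so the series with the parity of 3 terminates at degree 3.
Standard normalization: leading coefficient of T_n is 2^(n-1), so a_3 = 2^2 = 4. Work downward with a_k = (k+1)(k+2) a_{k+2} / ((k - 3)(k + 3)):
  a_1 = (2)(3)(4) / ((1 - 3)(1 + 3)) = 24/(-8) = -3
Hence T_3(x) = 4 x^3 - 3 x.

T_3(x); series = 4 x^3 - 3 x


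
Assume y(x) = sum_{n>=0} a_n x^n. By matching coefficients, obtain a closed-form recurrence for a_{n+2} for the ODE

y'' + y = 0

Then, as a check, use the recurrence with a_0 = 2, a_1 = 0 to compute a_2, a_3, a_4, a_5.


Substitute y = sum_n a_n x^n into y'' + (const) y = 0.
y''(x) = sum_{n>=0} (n+2)(n+1) a_{n+2} x^n.
The ODE becomes sum_n [(n+2)(n+1) a_{n+2} + 1 a_n] x^n = 0.
Setting each coefficient to zero gives the recurrence:
  (n+2)(n+1) a_{n+2} + 1 a_n = 0,
  a_{n+2} = -1 / ((n+1)(n+2)) a_n.

Check with a_0 = 2, a_1 = 0 (apply the recurrence for n = 0, 1, 2, 3): a_0 = 2, a_1 = 0, a_2 = -1, a_3 = 0, a_4 = 1/12, a_5 = 0.

a_{n+2} = -1/((n+1)(n+2)) * a_n; check: a_0 = 2, a_1 = 0, a_2 = -1, a_3 = 0, a_4 = 1/12, a_5 = 0


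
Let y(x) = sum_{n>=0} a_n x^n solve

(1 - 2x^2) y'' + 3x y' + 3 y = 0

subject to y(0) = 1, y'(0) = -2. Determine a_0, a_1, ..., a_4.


Ansatz: y(x) = sum_{n>=0} a_n x^n, so y'(x) = sum_{n>=1} n a_n x^(n-1) and y''(x) = sum_{n>=2} n(n-1) a_n x^(n-2).
Substitute into P(x) y'' + Q(x) y' + R(x) y = 0 with P(x) = 1 - 2x^2, Q(x) = 3x, R(x) = 3, and match powers of x.
Initial conditions: a_0 = 1, a_1 = -2.
Setting the coefficient of each power of x to zero and solving order by order (substituting the coefficients already found):
  x^0: 2 a_2 + 3 a_0 = 0  ->  2 a_2 = -3 a_0 = -3  ->  a_2 = -3/2
  x^1: 6 a_3 + 6 a_1 = 0  ->  6 a_3 = -6 a_1 = 12  ->  a_3 = 2
  x^2: 12 a_4 + 5 a_2 = 0  ->  12 a_4 = -5 a_2 = 15/2  ->  a_4 = 5/8
Truncated series: y(x) = 1 - 2 x - (3/2) x^2 + 2 x^3 + (5/8) x^4 + O(x^5).

a_0 = 1; a_1 = -2; a_2 = -3/2; a_3 = 2; a_4 = 5/8


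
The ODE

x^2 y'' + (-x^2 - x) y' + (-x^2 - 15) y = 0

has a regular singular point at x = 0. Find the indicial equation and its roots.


Divide by x^2 to reach normal form y'' + P_1(x) y' + P_2(x) y = 0 with P_1(x) = -1 - 1/x and P_2(x) = -1 - 15/x^2.
x = 0 is a singular point because the y'-coefficient -1 - 1/x has a pole at x = 0 and the y-coefficient -1 - 15/x^2 has a pole at x = 0.
It is a regular singular point because x P_1(x) = p(x) = -x - 1 and x^2 P_2(x) = q(x) = -x^2 - 15 are polynomials, hence analytic at x = 0.
p(0) = -1,  q(0) = -15.
Indicial equation: r(r-1) + p(0) r + q(0) = 0, i.e. r^2 + (p(0) - 1) r + q(0) = 0, i.e. r^2 - 2 r - 15 = 0.
Discriminant: (-2)^2 - 4(-15) = 64, so r = (2 ± 8)/2.
Solving: r_1 = 5, r_2 = -3.

indicial: r^2 - 2 r - 15 = 0; roots r_1 = 5, r_2 = -3


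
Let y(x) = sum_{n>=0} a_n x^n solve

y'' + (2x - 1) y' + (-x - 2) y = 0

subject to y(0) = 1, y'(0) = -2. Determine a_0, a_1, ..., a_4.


Ansatz: y(x) = sum_{n>=0} a_n x^n, so y'(x) = sum_{n>=1} n a_n x^(n-1) and y''(x) = sum_{n>=2} n(n-1) a_n x^(n-2).
Substitute into P(x) y'' + Q(x) y' + R(x) y = 0 with P(x) = 1, Q(x) = 2x - 1, R(x) = -x - 2, and match powers of x.
Initial conditions: a_0 = 1, a_1 = -2.
Setting the coefficient of each power of x to zero and solving order by order (substituting the coefficients already found):
  x^0: 2 a_2 - a_1 - 2 a_0 = 0  ->  2 a_2 = a_1 + 2 a_0 = 0  ->  a_2 = 0
  x^1: 6 a_3 - 2 a_2 - a_0 = 0  ->  6 a_3 = 2 a_2 + a_0 = 1  ->  a_3 = 1/6
  x^2: 12 a_4 - 3 a_3 + 2 a_2 - a_1 = 0  ->  12 a_4 = 3 a_3 - 2 a_2 + a_1 = -3/2  ->  a_4 = -1/8
Truncated series: y(x) = 1 - 2 x + (1/6) x^3 - (1/8) x^4 + O(x^5).

a_0 = 1; a_1 = -2; a_2 = 0; a_3 = 1/6; a_4 = -1/8


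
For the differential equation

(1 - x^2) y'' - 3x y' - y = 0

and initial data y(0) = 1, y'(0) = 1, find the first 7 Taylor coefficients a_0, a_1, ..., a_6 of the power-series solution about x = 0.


Ansatz: y(x) = sum_{n>=0} a_n x^n, so y'(x) = sum_{n>=1} n a_n x^(n-1) and y''(x) = sum_{n>=2} n(n-1) a_n x^(n-2).
Substitute into P(x) y'' + Q(x) y' + R(x) y = 0 with P(x) = 1 - x^2, Q(x) = -3x, R(x) = -1, and match powers of x.
Initial conditions: a_0 = 1, a_1 = 1.
Setting the coefficient of each power of x to zero and solving order by order (substituting the coefficients already found):
  x^0: 2 a_2 - a_0 = 0  ->  2 a_2 = a_0 = 1  ->  a_2 = 1/2
  x^1: 6 a_3 - 4 a_1 = 0  ->  6 a_3 = 4 a_1 = 4  ->  a_3 = 2/3
  x^2: 12 a_4 - 9 a_2 = 0  ->  12 a_4 = 9 a_2 = 9/2  ->  a_4 = 3/8
  x^3: 20 a_5 - 16 a_3 = 0  ->  20 a_5 = 16 a_3 = 32/3  ->  a_5 = 8/15
  x^4: 30 a_6 - 25 a_4 = 0  ->  30 a_6 = 25 a_4 = 75/8  ->  a_6 = 5/16
Truncated series: y(x) = 1 + x + (1/2) x^2 + (2/3) x^3 + (3/8) x^4 + (8/15) x^5 + (5/16) x^6 + O(x^7).

a_0 = 1; a_1 = 1; a_2 = 1/2; a_3 = 2/3; a_4 = 3/8; a_5 = 8/15; a_6 = 5/16


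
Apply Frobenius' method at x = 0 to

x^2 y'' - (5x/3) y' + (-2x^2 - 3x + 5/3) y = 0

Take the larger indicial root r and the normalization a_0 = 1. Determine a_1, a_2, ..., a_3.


Write in Frobenius form y'' + (p(x)/x) y' + (q(x)/x^2) y = 0:
  p(x) = -5/3,  q(x) = -2x^2 - 3x + 5/3.
Indicial equation: r(r-1) + (-5/3) r + (5/3) = 0 -> roots r_1 = 5/3, r_2 = 1.
Take r = r_1 = 5/3. Let y(x) = x^r sum_{n>=0} a_n x^n with a_0 = 1.
Substitute y = x^r sum a_n x^n and match x^{r+n}. The recurrence is
  D(n) a_n - 3 a_{n-1} - 2 a_{n-2} = 0,  where D(n) = (r+n)(r+n-1) + (-5/3)(r+n) + (5/3).
  a_n = [3 a_{n-1} + 2 a_{n-2}] / D(n).
Since the indicial polynomial factors as (r - r_1)(r - r_2), D(n) = (r_1 + n - r_1)(r_1 + n - r_2) = n(n + 2/3).
Evaluating step by step (a_0 = 1):
  n = 1: D(1) = 1(1 + 2/3) = 5/3; numerator = 3(1) = 3; a_1 = (3)/(5/3) = 9/5
  n = 2: D(2) = 2(2 + 2/3) = 16/3; numerator = 3(9/5) + 2(1) = 37/5; a_2 = (37/5)/(16/3) = 111/80
  n = 3: D(3) = 3(3 + 2/3) = 11; numerator = 3(111/80) + 2(9/5) = 621/80; a_3 = (621/80)/(11) = 621/880

r = 5/3; a_0 = 1; a_1 = 9/5; a_2 = 111/80; a_3 = 621/880


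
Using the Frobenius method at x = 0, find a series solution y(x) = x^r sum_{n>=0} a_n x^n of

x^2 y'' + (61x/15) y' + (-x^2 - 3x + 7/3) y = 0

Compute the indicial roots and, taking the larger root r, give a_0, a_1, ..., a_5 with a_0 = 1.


Write in Frobenius form y'' + (p(x)/x) y' + (q(x)/x^2) y = 0:
  p(x) = 61/15,  q(x) = -x^2 - 3x + 7/3.
Indicial equation: r(r-1) + (61/15) r + (7/3) = 0 -> roots r_1 = -7/5, r_2 = -5/3.
Take r = r_1 = -7/5. Let y(x) = x^r sum_{n>=0} a_n x^n with a_0 = 1.
Substitute y = x^r sum a_n x^n and match x^{r+n}. The recurrence is
  D(n) a_n - 3 a_{n-1} - 1 a_{n-2} = 0,  where D(n) = (r+n)(r+n-1) + (61/15)(r+n) + (7/3).
  a_n = [3 a_{n-1} + 1 a_{n-2}] / D(n).
Since the indicial polynomial factors as (r - r_1)(r - r_2), D(n) = (r_1 + n - r_1)(r_1 + n - r_2) = n(n + 4/15).
Evaluating step by step (a_0 = 1):
  n = 1: D(1) = 1(1 + 4/15) = 19/15; numerator = 3(1) = 3; a_1 = (3)/(19/15) = 45/19
  n = 2: D(2) = 2(2 + 4/15) = 68/15; numerator = 3(45/19) + 1(1) = 154/19; a_2 = (154/19)/(68/15) = 1155/646
  n = 3: D(3) = 3(3 + 4/15) = 49/5; numerator = 3(1155/646) + 1(45/19) = 4995/646; a_3 = (4995/646)/(49/5) = 24975/31654
  n = 4: D(4) = 4(4 + 4/15) = 256/15; numerator = 3(24975/31654) + 1(1155/646) = 65760/15827; a_4 = (65760/15827)/(256/15) = 30825/126616
  n = 5: D(5) = 5(5 + 4/15) = 79/3; numerator = 3(30825/126616) + 1(24975/31654) = 10125/6664; a_5 = (10125/6664)/(79/3) = 30375/526456

r = -7/5; a_0 = 1; a_1 = 45/19; a_2 = 1155/646; a_3 = 24975/31654; a_4 = 30825/126616; a_5 = 30375/526456


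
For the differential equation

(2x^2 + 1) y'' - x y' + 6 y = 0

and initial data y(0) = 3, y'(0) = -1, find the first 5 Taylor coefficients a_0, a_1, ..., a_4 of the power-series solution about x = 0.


Ansatz: y(x) = sum_{n>=0} a_n x^n, so y'(x) = sum_{n>=1} n a_n x^(n-1) and y''(x) = sum_{n>=2} n(n-1) a_n x^(n-2).
Substitute into P(x) y'' + Q(x) y' + R(x) y = 0 with P(x) = 2x^2 + 1, Q(x) = -x, R(x) = 6, and match powers of x.
Initial conditions: a_0 = 3, a_1 = -1.
Setting the coefficient of each power of x to zero and solving order by order (substituting the coefficients already found):
  x^0: 2 a_2 + 6 a_0 = 0  ->  2 a_2 = -6 a_0 = -18  ->  a_2 = -9
  x^1: 6 a_3 + 5 a_1 = 0  ->  6 a_3 = -5 a_1 = 5  ->  a_3 = 5/6
  x^2: 12 a_4 + 8 a_2 = 0  ->  12 a_4 = -8 a_2 = 72  ->  a_4 = 6
Truncated series: y(x) = 3 - x - 9 x^2 + (5/6) x^3 + 6 x^4 + O(x^5).

a_0 = 3; a_1 = -1; a_2 = -9; a_3 = 5/6; a_4 = 6


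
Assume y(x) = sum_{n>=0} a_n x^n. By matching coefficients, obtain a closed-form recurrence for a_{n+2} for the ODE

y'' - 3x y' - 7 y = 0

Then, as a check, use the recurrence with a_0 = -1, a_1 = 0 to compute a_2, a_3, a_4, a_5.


Substitute y = sum_n a_n x^n.
y''(x) has coefficient (n+2)(n+1) a_{n+2} at x^n;
-3 x y'(x) has coefficient -3 n a_n at x^n (shift);
-7 y(x) has coefficient -7 a_n at x^n.
Matching x^n: (n+2)(n+1) a_{n+2} + (-3n - 7) a_n = 0.
Thus a_{n+2} = (3n + 7) / ((n+1)(n+2)) * a_n.

Check with a_0 = -1, a_1 = 0 (apply the recurrence for n = 0, 1, 2, 3): a_0 = -1, a_1 = 0, a_2 = -7/2, a_3 = 0, a_4 = -91/24, a_5 = 0.

a_(n+2) = (3n + 7) / ((n+1)(n+2)) * a_n; check: a_0 = -1, a_1 = 0, a_2 = -7/2, a_3 = 0, a_4 = -91/24, a_5 = 0


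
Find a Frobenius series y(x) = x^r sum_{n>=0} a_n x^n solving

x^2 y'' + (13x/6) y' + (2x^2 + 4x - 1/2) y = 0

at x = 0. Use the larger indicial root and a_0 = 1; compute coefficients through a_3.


Write in Frobenius form y'' + (p(x)/x) y' + (q(x)/x^2) y = 0:
  p(x) = 13/6,  q(x) = 2x^2 + 4x - 1/2.
Indicial equation: r(r-1) + (13/6) r + (-1/2) = 0 -> roots r_1 = 1/3, r_2 = -3/2.
Take r = r_1 = 1/3. Let y(x) = x^r sum_{n>=0} a_n x^n with a_0 = 1.
Substitute y = x^r sum a_n x^n and match x^{r+n}. The recurrence is
  D(n) a_n + 4 a_{n-1} + 2 a_{n-2} = 0,  where D(n) = (r+n)(r+n-1) + (13/6)(r+n) + (-1/2).
  a_n = [-4 a_{n-1} - 2 a_{n-2}] / D(n).
Since the indicial polynomial factors as (r - r_1)(r - r_2), D(n) = (r_1 + n - r_1)(r_1 + n - r_2) = n(n + 11/6).
Evaluating step by step (a_0 = 1):
  n = 1: D(1) = 1(1 + 11/6) = 17/6; numerator = -4(1) = -4; a_1 = (-4)/(17/6) = -24/17
  n = 2: D(2) = 2(2 + 11/6) = 23/3; numerator = -4(-24/17) - 2(1) = 62/17; a_2 = (62/17)/(23/3) = 186/391
  n = 3: D(3) = 3(3 + 11/6) = 29/2; numerator = -4(186/391) - 2(-24/17) = 360/391; a_3 = (360/391)/(29/2) = 720/11339

r = 1/3; a_0 = 1; a_1 = -24/17; a_2 = 186/391; a_3 = 720/11339


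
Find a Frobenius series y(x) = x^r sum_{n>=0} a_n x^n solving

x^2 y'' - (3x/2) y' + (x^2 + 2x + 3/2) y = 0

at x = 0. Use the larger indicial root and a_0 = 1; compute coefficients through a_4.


Write in Frobenius form y'' + (p(x)/x) y' + (q(x)/x^2) y = 0:
  p(x) = -3/2,  q(x) = x^2 + 2x + 3/2.
Indicial equation: r(r-1) + (-3/2) r + (3/2) = 0 -> roots r_1 = 3/2, r_2 = 1.
Take r = r_1 = 3/2. Let y(x) = x^r sum_{n>=0} a_n x^n with a_0 = 1.
Substitute y = x^r sum a_n x^n and match x^{r+n}. The recurrence is
  D(n) a_n + 2 a_{n-1} + 1 a_{n-2} = 0,  where D(n) = (r+n)(r+n-1) + (-3/2)(r+n) + (3/2).
  a_n = [-2 a_{n-1} - 1 a_{n-2}] / D(n).
Since the indicial polynomial factors as (r - r_1)(r - r_2), D(n) = (r_1 + n - r_1)(r_1 + n - r_2) = n(n + 1/2).
Evaluating step by step (a_0 = 1):
  n = 1: D(1) = 1(1 + 1/2) = 3/2; numerator = -2(1) = -2; a_1 = (-2)/(3/2) = -4/3
  n = 2: D(2) = 2(2 + 1/2) = 5; numerator = -2(-4/3) - 1(1) = 5/3; a_2 = (5/3)/(5) = 1/3
  n = 3: D(3) = 3(3 + 1/2) = 21/2; numerator = -2(1/3) - 1(-4/3) = 2/3; a_3 = (2/3)/(21/2) = 4/63
  n = 4: D(4) = 4(4 + 1/2) = 18; numerator = -2(4/63) - 1(1/3) = -29/63; a_4 = (-29/63)/(18) = -29/1134

r = 3/2; a_0 = 1; a_1 = -4/3; a_2 = 1/3; a_3 = 4/63; a_4 = -29/1134


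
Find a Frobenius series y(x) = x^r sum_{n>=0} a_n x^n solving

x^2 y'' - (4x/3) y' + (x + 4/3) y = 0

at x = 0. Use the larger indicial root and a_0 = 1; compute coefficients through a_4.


Write in Frobenius form y'' + (p(x)/x) y' + (q(x)/x^2) y = 0:
  p(x) = -4/3,  q(x) = x + 4/3.
Indicial equation: r(r-1) + (-4/3) r + (4/3) = 0 -> roots r_1 = 4/3, r_2 = 1.
Take r = r_1 = 4/3. Let y(x) = x^r sum_{n>=0} a_n x^n with a_0 = 1.
Substitute y = x^r sum a_n x^n and match x^{r+n}. The recurrence is
  D(n) a_n + 1 a_{n-1} = 0,  where D(n) = (r+n)(r+n-1) + (-4/3)(r+n) + (4/3).
  a_n = -1 / D(n) * a_{n-1}.
Since the indicial polynomial factors as (r - r_1)(r - r_2), D(n) = (r_1 + n - r_1)(r_1 + n - r_2) = n(n + 1/3).
Evaluating step by step (a_0 = 1):
  n = 1: D(1) = 1(1 + 1/3) = 4/3; numerator = -1(1) = -1; a_1 = (-1)/(4/3) = -3/4
  n = 2: D(2) = 2(2 + 1/3) = 14/3; numerator = -1(-3/4) = 3/4; a_2 = (3/4)/(14/3) = 9/56
  n = 3: D(3) = 3(3 + 1/3) = 10; numerator = -1(9/56) = -9/56; a_3 = (-9/56)/(10) = -9/560
  n = 4: D(4) = 4(4 + 1/3) = 52/3; numerator = -1(-9/560) = 9/560; a_4 = (9/560)/(52/3) = 27/29120

r = 4/3; a_0 = 1; a_1 = -3/4; a_2 = 9/56; a_3 = -9/560; a_4 = 27/29120


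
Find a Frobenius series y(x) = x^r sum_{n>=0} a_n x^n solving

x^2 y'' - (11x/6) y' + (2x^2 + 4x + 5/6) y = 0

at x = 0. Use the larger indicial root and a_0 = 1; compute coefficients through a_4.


Write in Frobenius form y'' + (p(x)/x) y' + (q(x)/x^2) y = 0:
  p(x) = -11/6,  q(x) = 2x^2 + 4x + 5/6.
Indicial equation: r(r-1) + (-11/6) r + (5/6) = 0 -> roots r_1 = 5/2, r_2 = 1/3.
Take r = r_1 = 5/2. Let y(x) = x^r sum_{n>=0} a_n x^n with a_0 = 1.
Substitute y = x^r sum a_n x^n and match x^{r+n}. The recurrence is
  D(n) a_n + 4 a_{n-1} + 2 a_{n-2} = 0,  where D(n) = (r+n)(r+n-1) + (-11/6)(r+n) + (5/6).
  a_n = [-4 a_{n-1} - 2 a_{n-2}] / D(n).
Since the indicial polynomial factors as (r - r_1)(r - r_2), D(n) = (r_1 + n - r_1)(r_1 + n - r_2) = n(n + 13/6).
Evaluating step by step (a_0 = 1):
  n = 1: D(1) = 1(1 + 13/6) = 19/6; numerator = -4(1) = -4; a_1 = (-4)/(19/6) = -24/19
  n = 2: D(2) = 2(2 + 13/6) = 25/3; numerator = -4(-24/19) - 2(1) = 58/19; a_2 = (58/19)/(25/3) = 174/475
  n = 3: D(3) = 3(3 + 13/6) = 31/2; numerator = -4(174/475) - 2(-24/19) = 504/475; a_3 = (504/475)/(31/2) = 1008/14725
  n = 4: D(4) = 4(4 + 13/6) = 74/3; numerator = -4(1008/14725) - 2(174/475) = -156/155; a_4 = (-156/155)/(74/3) = -234/5735

r = 5/2; a_0 = 1; a_1 = -24/19; a_2 = 174/475; a_3 = 1008/14725; a_4 = -234/5735


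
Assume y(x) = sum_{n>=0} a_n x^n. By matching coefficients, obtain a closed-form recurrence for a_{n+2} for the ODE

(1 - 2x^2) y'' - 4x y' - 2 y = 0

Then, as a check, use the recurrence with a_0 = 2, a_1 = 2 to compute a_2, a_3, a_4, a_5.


Substitute y = sum_n a_n x^n.
(1 - 2 x^2) y'' contributes (n+2)(n+1) a_{n+2} - 2 n(n-1) a_n at x^n.
-4 x y'(x) contributes -4 n a_n at x^n.
-2 y(x) contributes -2 a_n at x^n.
Matching x^n: (n+2)(n+1) a_{n+2} + (-2 n(n-1) - 4 n - 2) a_n = 0.
Thus a_{n+2} = (2 n(n-1) + 4 n + 2) / ((n+1)(n+2)) * a_n.

Check with a_0 = 2, a_1 = 2 (apply the recurrence for n = 0, 1, 2, 3): a_0 = 2, a_1 = 2, a_2 = 2, a_3 = 2, a_4 = 7/3, a_5 = 13/5.

a_(n+2) = (2 n(n-1) + 4 n + 2) / ((n+1)(n+2)) * a_n; check: a_0 = 2, a_1 = 2, a_2 = 2, a_3 = 2, a_4 = 7/3, a_5 = 13/5


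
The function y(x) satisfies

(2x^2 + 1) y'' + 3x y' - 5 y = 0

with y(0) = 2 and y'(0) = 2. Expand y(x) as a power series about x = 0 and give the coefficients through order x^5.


Ansatz: y(x) = sum_{n>=0} a_n x^n, so y'(x) = sum_{n>=1} n a_n x^(n-1) and y''(x) = sum_{n>=2} n(n-1) a_n x^(n-2).
Substitute into P(x) y'' + Q(x) y' + R(x) y = 0 with P(x) = 2x^2 + 1, Q(x) = 3x, R(x) = -5, and match powers of x.
Initial conditions: a_0 = 2, a_1 = 2.
Setting the coefficient of each power of x to zero and solving order by order (substituting the coefficients already found):
  x^0: 2 a_2 - 5 a_0 = 0  ->  2 a_2 = 5 a_0 = 10  ->  a_2 = 5
  x^1: 6 a_3 - 2 a_1 = 0  ->  6 a_3 = 2 a_1 = 4  ->  a_3 = 2/3
  x^2: 12 a_4 + 5 a_2 = 0  ->  12 a_4 = -5 a_2 = -25  ->  a_4 = -25/12
  x^3: 20 a_5 + 16 a_3 = 0  ->  20 a_5 = -16 a_3 = -32/3  ->  a_5 = -8/15
Truncated series: y(x) = 2 + 2 x + 5 x^2 + (2/3) x^3 - (25/12) x^4 - (8/15) x^5 + O(x^6).

a_0 = 2; a_1 = 2; a_2 = 5; a_3 = 2/3; a_4 = -25/12; a_5 = -8/15


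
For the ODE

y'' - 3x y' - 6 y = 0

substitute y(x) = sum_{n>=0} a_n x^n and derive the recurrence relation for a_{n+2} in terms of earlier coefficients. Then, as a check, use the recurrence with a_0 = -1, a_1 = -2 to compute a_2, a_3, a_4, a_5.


Substitute y = sum_n a_n x^n.
y''(x) has coefficient (n+2)(n+1) a_{n+2} at x^n;
-3 x y'(x) has coefficient -3 n a_n at x^n (shift);
-6 y(x) has coefficient -6 a_n at x^n.
Matching x^n: (n+2)(n+1) a_{n+2} + (-3n - 6) a_n = 0.
Thus a_{n+2} = (3n + 6) / ((n+1)(n+2)) * a_n.

Check with a_0 = -1, a_1 = -2 (apply the recurrence for n = 0, 1, 2, 3): a_0 = -1, a_1 = -2, a_2 = -3, a_3 = -3, a_4 = -3, a_5 = -9/4.

a_(n+2) = (3n + 6) / ((n+1)(n+2)) * a_n; check: a_0 = -1, a_1 = -2, a_2 = -3, a_3 = -3, a_4 = -3, a_5 = -9/4


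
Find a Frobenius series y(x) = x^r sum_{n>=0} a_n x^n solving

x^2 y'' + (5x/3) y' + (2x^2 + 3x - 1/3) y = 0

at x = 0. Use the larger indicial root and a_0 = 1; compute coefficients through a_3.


Write in Frobenius form y'' + (p(x)/x) y' + (q(x)/x^2) y = 0:
  p(x) = 5/3,  q(x) = 2x^2 + 3x - 1/3.
Indicial equation: r(r-1) + (5/3) r + (-1/3) = 0 -> roots r_1 = 1/3, r_2 = -1.
Take r = r_1 = 1/3. Let y(x) = x^r sum_{n>=0} a_n x^n with a_0 = 1.
Substitute y = x^r sum a_n x^n and match x^{r+n}. The recurrence is
  D(n) a_n + 3 a_{n-1} + 2 a_{n-2} = 0,  where D(n) = (r+n)(r+n-1) + (5/3)(r+n) + (-1/3).
  a_n = [-3 a_{n-1} - 2 a_{n-2}] / D(n).
Since the indicial polynomial factors as (r - r_1)(r - r_2), D(n) = (r_1 + n - r_1)(r_1 + n - r_2) = n(n + 4/3).
Evaluating step by step (a_0 = 1):
  n = 1: D(1) = 1(1 + 4/3) = 7/3; numerator = -3(1) = -3; a_1 = (-3)/(7/3) = -9/7
  n = 2: D(2) = 2(2 + 4/3) = 20/3; numerator = -3(-9/7) - 2(1) = 13/7; a_2 = (13/7)/(20/3) = 39/140
  n = 3: D(3) = 3(3 + 4/3) = 13; numerator = -3(39/140) - 2(-9/7) = 243/140; a_3 = (243/140)/(13) = 243/1820

r = 1/3; a_0 = 1; a_1 = -9/7; a_2 = 39/140; a_3 = 243/1820


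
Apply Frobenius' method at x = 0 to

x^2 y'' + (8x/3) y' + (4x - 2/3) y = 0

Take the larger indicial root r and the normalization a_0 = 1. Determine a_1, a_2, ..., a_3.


Write in Frobenius form y'' + (p(x)/x) y' + (q(x)/x^2) y = 0:
  p(x) = 8/3,  q(x) = 4x - 2/3.
Indicial equation: r(r-1) + (8/3) r + (-2/3) = 0 -> roots r_1 = 1/3, r_2 = -2.
Take r = r_1 = 1/3. Let y(x) = x^r sum_{n>=0} a_n x^n with a_0 = 1.
Substitute y = x^r sum a_n x^n and match x^{r+n}. The recurrence is
  D(n) a_n + 4 a_{n-1} = 0,  where D(n) = (r+n)(r+n-1) + (8/3)(r+n) + (-2/3).
  a_n = -4 / D(n) * a_{n-1}.
Since the indicial polynomial factors as (r - r_1)(r - r_2), D(n) = (r_1 + n - r_1)(r_1 + n - r_2) = n(n + 7/3).
Evaluating step by step (a_0 = 1):
  n = 1: D(1) = 1(1 + 7/3) = 10/3; numerator = -4(1) = -4; a_1 = (-4)/(10/3) = -6/5
  n = 2: D(2) = 2(2 + 7/3) = 26/3; numerator = -4(-6/5) = 24/5; a_2 = (24/5)/(26/3) = 36/65
  n = 3: D(3) = 3(3 + 7/3) = 16; numerator = -4(36/65) = -144/65; a_3 = (-144/65)/(16) = -9/65

r = 1/3; a_0 = 1; a_1 = -6/5; a_2 = 36/65; a_3 = -9/65


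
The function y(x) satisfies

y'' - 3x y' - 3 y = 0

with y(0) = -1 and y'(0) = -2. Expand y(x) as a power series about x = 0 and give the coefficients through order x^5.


Ansatz: y(x) = sum_{n>=0} a_n x^n, so y'(x) = sum_{n>=1} n a_n x^(n-1) and y''(x) = sum_{n>=2} n(n-1) a_n x^(n-2).
Substitute into P(x) y'' + Q(x) y' + R(x) y = 0 with P(x) = 1, Q(x) = -3x, R(x) = -3, and match powers of x.
Initial conditions: a_0 = -1, a_1 = -2.
Setting the coefficient of each power of x to zero and solving order by order (substituting the coefficients already found):
  x^0: 2 a_2 - 3 a_0 = 0  ->  2 a_2 = 3 a_0 = -3  ->  a_2 = -3/2
  x^1: 6 a_3 - 6 a_1 = 0  ->  6 a_3 = 6 a_1 = -12  ->  a_3 = -2
  x^2: 12 a_4 - 9 a_2 = 0  ->  12 a_4 = 9 a_2 = -27/2  ->  a_4 = -9/8
  x^3: 20 a_5 - 12 a_3 = 0  ->  20 a_5 = 12 a_3 = -24  ->  a_5 = -6/5
Truncated series: y(x) = -1 - 2 x - (3/2) x^2 - 2 x^3 - (9/8) x^4 - (6/5) x^5 + O(x^6).

a_0 = -1; a_1 = -2; a_2 = -3/2; a_3 = -2; a_4 = -9/8; a_5 = -6/5


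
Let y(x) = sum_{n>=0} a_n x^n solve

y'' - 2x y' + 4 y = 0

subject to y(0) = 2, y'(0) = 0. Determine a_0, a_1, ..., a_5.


Ansatz: y(x) = sum_{n>=0} a_n x^n, so y'(x) = sum_{n>=1} n a_n x^(n-1) and y''(x) = sum_{n>=2} n(n-1) a_n x^(n-2).
Substitute into P(x) y'' + Q(x) y' + R(x) y = 0 with P(x) = 1, Q(x) = -2x, R(x) = 4, and match powers of x.
Initial conditions: a_0 = 2, a_1 = 0.
Setting the coefficient of each power of x to zero and solving order by order (substituting the coefficients already found):
  x^0: 2 a_2 + 4 a_0 = 0  ->  2 a_2 = -4 a_0 = -8  ->  a_2 = -4
  x^1: 6 a_3 + 2 a_1 = 0  ->  6 a_3 = -2 a_1 = 0  ->  a_3 = 0
  x^2: 12 a_4 = 0  ->  a_4 = 0
  x^3: 20 a_5 - 2 a_3 = 0  ->  20 a_5 = 2 a_3 = 0  ->  a_5 = 0
Truncated series: y(x) = 2 - 4 x^2 + O(x^6).

a_0 = 2; a_1 = 0; a_2 = -4; a_3 = 0; a_4 = 0; a_5 = 0


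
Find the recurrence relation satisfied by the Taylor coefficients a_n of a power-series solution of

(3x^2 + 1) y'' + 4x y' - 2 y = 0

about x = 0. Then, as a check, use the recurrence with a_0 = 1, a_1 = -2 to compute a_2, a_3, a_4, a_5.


Substitute y = sum_n a_n x^n.
(1 + 3 x^2) y'' contributes (n+2)(n+1) a_{n+2} + 3 n(n-1) a_n at x^n.
4 x y'(x) contributes 4 n a_n at x^n.
-2 y(x) contributes -2 a_n at x^n.
Matching x^n: (n+2)(n+1) a_{n+2} + (3 n(n-1) + 4 n - 2) a_n = 0.
Thus a_{n+2} = (-3 n(n-1) - 4 n + 2) / ((n+1)(n+2)) * a_n.

Check with a_0 = 1, a_1 = -2 (apply the recurrence for n = 0, 1, 2, 3): a_0 = 1, a_1 = -2, a_2 = 1, a_3 = 2/3, a_4 = -1, a_5 = -14/15.

a_(n+2) = (-3 n(n-1) - 4 n + 2) / ((n+1)(n+2)) * a_n; check: a_0 = 1, a_1 = -2, a_2 = 1, a_3 = 2/3, a_4 = -1, a_5 = -14/15


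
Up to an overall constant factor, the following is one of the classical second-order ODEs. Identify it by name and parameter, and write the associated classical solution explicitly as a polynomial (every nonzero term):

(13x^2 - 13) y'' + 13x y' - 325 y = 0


All three coefficients share the factor -13; dividing through by -13 gives  (1 - x^2) y'' - x y' + 25 y = 0.
This matches the Chebyshev equation (1 - x^2) y'' - x y' + n^2 y = 0 (note the -x y' term, not -2x y') with n^2 = 25, so n = 5; the polynomial solution is T_5(x).
With y = sum_k a_k x^k, matching x^k gives (k+2)(k+1) a_{k+2} = (k^2 - n^2) a_k = (k - 5)(k + 5) a_k. The right side vanishes at k = 5, so the series with the parity of 5 terminates at degree 5.
Standard normalization: leading coefficient of T_n is 2^(n-1), so a_5 = 2^4 = 16. Work downward with a_k = (k+1)(k+2) a_{k+2} / ((k - 5)(k + 5)):
  a_3 = (4)(5)(16) / ((3 - 5)(3 + 5)) = 320/(-16) = -20
  a_1 = (2)(3)(-20) / ((1 - 5)(1 + 5)) = -120/(-24) = 5
Hence T_5(x) = 16 x^5 - 20 x^3 + 5 x.

T_5(x); series = 16 x^5 - 20 x^3 + 5 x


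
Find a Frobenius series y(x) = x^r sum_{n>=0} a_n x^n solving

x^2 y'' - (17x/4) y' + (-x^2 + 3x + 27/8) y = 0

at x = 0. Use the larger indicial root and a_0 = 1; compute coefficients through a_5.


Write in Frobenius form y'' + (p(x)/x) y' + (q(x)/x^2) y = 0:
  p(x) = -17/4,  q(x) = -x^2 + 3x + 27/8.
Indicial equation: r(r-1) + (-17/4) r + (27/8) = 0 -> roots r_1 = 9/2, r_2 = 3/4.
Take r = r_1 = 9/2. Let y(x) = x^r sum_{n>=0} a_n x^n with a_0 = 1.
Substitute y = x^r sum a_n x^n and match x^{r+n}. The recurrence is
  D(n) a_n + 3 a_{n-1} - 1 a_{n-2} = 0,  where D(n) = (r+n)(r+n-1) + (-17/4)(r+n) + (27/8).
  a_n = [-3 a_{n-1} + 1 a_{n-2}] / D(n).
Since the indicial polynomial factors as (r - r_1)(r - r_2), D(n) = (r_1 + n - r_1)(r_1 + n - r_2) = n(n + 15/4).
Evaluating step by step (a_0 = 1):
  n = 1: D(1) = 1(1 + 15/4) = 19/4; numerator = -3(1) = -3; a_1 = (-3)/(19/4) = -12/19
  n = 2: D(2) = 2(2 + 15/4) = 23/2; numerator = -3(-12/19) + 1(1) = 55/19; a_2 = (55/19)/(23/2) = 110/437
  n = 3: D(3) = 3(3 + 15/4) = 81/4; numerator = -3(110/437) + 1(-12/19) = -606/437; a_3 = (-606/437)/(81/4) = -808/11799
  n = 4: D(4) = 4(4 + 15/4) = 31; numerator = -3(-808/11799) + 1(110/437) = 1798/3933; a_4 = (1798/3933)/(31) = 58/3933
  n = 5: D(5) = 5(5 + 15/4) = 175/4; numerator = -3(58/3933) + 1(-808/11799) = -70/621; a_5 = (-70/621)/(175/4) = -8/3105

r = 9/2; a_0 = 1; a_1 = -12/19; a_2 = 110/437; a_3 = -808/11799; a_4 = 58/3933; a_5 = -8/3105


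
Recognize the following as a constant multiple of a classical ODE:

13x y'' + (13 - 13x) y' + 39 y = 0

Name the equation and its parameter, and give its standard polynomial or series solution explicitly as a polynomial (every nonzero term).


All three coefficients share the factor 13; dividing through by 13 gives  x y'' + (1 - x) y' + 3 y = 0.
This matches the Laguerre equation x y'' + (1 - x) y' + n y = 0 with n = 3; the polynomial solution is L_3(x).
With y = sum_k a_k x^k, matching x^k gives (k+1)k a_{k+1} + (k+1) a_{k+1} - k a_k + n a_k = 0, i.e. (k+1)^2 a_{k+1} = (k - n) a_k = (k - 3) a_k. The right side vanishes at k = 3, so the series terminates at degree 3.
Standard normalization L_n(0) = 1 gives a_0 = 1. Work upward with a_{k+1} = (k - 3) a_k / (k+1)^2:
  a_1 = (0 - 3)(1) / 1^2 = -3/1 = -3
  a_2 = (1 - 3)(-3) / 2^2 = 6/4 = 3/2
  a_3 = (2 - 3)(3/2) / 3^2 = (-3/2)/9 = -1/6
Hence L_3(x) = -x^3/6 + 3 x^2/2 - 3 x + 1.

L_3(x); series = -x^3/6 + 3 x^2/2 - 3 x + 1


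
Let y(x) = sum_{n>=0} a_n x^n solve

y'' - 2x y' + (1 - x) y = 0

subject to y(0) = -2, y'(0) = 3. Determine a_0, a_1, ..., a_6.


Ansatz: y(x) = sum_{n>=0} a_n x^n, so y'(x) = sum_{n>=1} n a_n x^(n-1) and y''(x) = sum_{n>=2} n(n-1) a_n x^(n-2).
Substitute into P(x) y'' + Q(x) y' + R(x) y = 0 with P(x) = 1, Q(x) = -2x, R(x) = 1 - x, and match powers of x.
Initial conditions: a_0 = -2, a_1 = 3.
Setting the coefficient of each power of x to zero and solving order by order (substituting the coefficients already found):
  x^0: 2 a_2 + a_0 = 0  ->  2 a_2 = -a_0 = 2  ->  a_2 = 1
  x^1: 6 a_3 - a_1 - a_0 = 0  ->  6 a_3 = a_1 + a_0 = 1  ->  a_3 = 1/6
  x^2: 12 a_4 - 3 a_2 - a_1 = 0  ->  12 a_4 = 3 a_2 + a_1 = 6  ->  a_4 = 1/2
  x^3: 20 a_5 - 5 a_3 - a_2 = 0  ->  20 a_5 = 5 a_3 + a_2 = 11/6  ->  a_5 = 11/120
  x^4: 30 a_6 - 7 a_4 - a_3 = 0  ->  30 a_6 = 7 a_4 + a_3 = 11/3  ->  a_6 = 11/90
Truncated series: y(x) = -2 + 3 x + x^2 + (1/6) x^3 + (1/2) x^4 + (11/120) x^5 + (11/90) x^6 + O(x^7).

a_0 = -2; a_1 = 3; a_2 = 1; a_3 = 1/6; a_4 = 1/2; a_5 = 11/120; a_6 = 11/90


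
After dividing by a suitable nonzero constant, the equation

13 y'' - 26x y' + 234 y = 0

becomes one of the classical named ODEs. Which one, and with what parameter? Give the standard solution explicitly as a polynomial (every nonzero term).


All three coefficients share the factor 13; dividing through by 13 gives  y'' - 2x y' + 18 y = 0.
This matches the Hermite equation y'' - 2x y' + 2n y = 0 with 2n = 18, so n = 9; the polynomial solution is H_9(x).
With y = sum_k a_k x^k, matching x^k gives (k+2)(k+1) a_{k+2} = 2(k - n) a_k = 2(k - 9) a_k. The right side vanishes at k = 9, so the series with the parity of 9 terminates at degree 9.
Standard normalization: leading coefficient of H_n is 2^n, so a_9 = 2^9 = 512. Work downward with a_k = (k+1)(k+2) a_{k+2} / (2(k - n)):
  a_7 = (8)(9)(512) / (2(7 - 9)) = 36864/(-4) = -9216
  a_5 = (6)(7)(-9216) / (2(5 - 9)) = -387072/(-8) = 48384
  a_3 = (4)(5)(48384) / (2(3 - 9)) = 967680/(-12) = -80640
  a_1 = (2)(3)(-80640) / (2(1 - 9)) = -483840/(-16) = 30240
Hence H_9(x) = 512 x^9 - 9216 x^7 + 48384 x^5 - 80640 x^3 + 30240 x.

H_9(x); series = 512 x^9 - 9216 x^7 + 48384 x^5 - 80640 x^3 + 30240 x


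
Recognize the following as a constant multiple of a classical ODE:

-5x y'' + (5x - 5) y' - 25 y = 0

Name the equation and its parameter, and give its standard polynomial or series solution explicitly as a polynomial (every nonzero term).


All three coefficients share the factor -5; dividing through by -5 gives  x y'' + (1 - x) y' + 5 y = 0.
This matches the Laguerre equation x y'' + (1 - x) y' + n y = 0 with n = 5; the polynomial solution is L_5(x).
With y = sum_k a_k x^k, matching x^k gives (k+1)k a_{k+1} + (k+1) a_{k+1} - k a_k + n a_k = 0, i.e. (k+1)^2 a_{k+1} = (k - n) a_k = (k - 5) a_k. The right side vanishes at k = 5, so the series terminates at degree 5.
Standard normalization L_n(0) = 1 gives a_0 = 1. Work upward with a_{k+1} = (k - 5) a_k / (k+1)^2:
  a_1 = (0 - 5)(1) / 1^2 = -5/1 = -5
  a_2 = (1 - 5)(-5) / 2^2 = 20/4 = 5
  a_3 = (2 - 5)(5) / 3^2 = -15/9 = -5/3
  a_4 = (3 - 5)(-5/3) / 4^2 = (10/3)/16 = 5/24
  a_5 = (4 - 5)(5/24) / 5^2 = (-5/24)/25 = -1/120
Hence L_5(x) = -x^5/120 + 5 x^4/24 - 5 x^3/3 + 5 x^2 - 5 x + 1.

L_5(x); series = -x^5/120 + 5 x^4/24 - 5 x^3/3 + 5 x^2 - 5 x + 1


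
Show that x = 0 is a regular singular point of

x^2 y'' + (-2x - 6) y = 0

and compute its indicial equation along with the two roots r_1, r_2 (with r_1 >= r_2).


Divide by x^2 to reach normal form y'' + P_1(x) y' + P_2(x) y = 0 with P_1(x) = 0 and P_2(x) = -2/x - 6/x^2.
x = 0 is a singular point because the y-coefficient -2/x - 6/x^2 has a pole at x = 0.
It is a regular singular point because x P_1(x) = p(x) = 0 and x^2 P_2(x) = q(x) = -2x - 6 are polynomials, hence analytic at x = 0.
p(0) = 0,  q(0) = -6.
Indicial equation: r(r-1) + p(0) r + q(0) = 0, i.e. r^2 + (p(0) - 1) r + q(0) = 0, i.e. r^2 - 1 r - 6 = 0.
Discriminant: (-1)^2 - 4(-6) = 25, so r = (1 ± 5)/2.
Solving: r_1 = 3, r_2 = -2.

indicial: r^2 - 1 r - 6 = 0; roots r_1 = 3, r_2 = -2


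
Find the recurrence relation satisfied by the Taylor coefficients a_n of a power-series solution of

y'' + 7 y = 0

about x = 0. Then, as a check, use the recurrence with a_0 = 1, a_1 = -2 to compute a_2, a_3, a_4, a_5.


Substitute y = sum_n a_n x^n into y'' + (const) y = 0.
y''(x) = sum_{n>=0} (n+2)(n+1) a_{n+2} x^n.
The ODE becomes sum_n [(n+2)(n+1) a_{n+2} + 7 a_n] x^n = 0.
Setting each coefficient to zero gives the recurrence:
  (n+2)(n+1) a_{n+2} + 7 a_n = 0,
  a_{n+2} = -7 / ((n+1)(n+2)) a_n.

Check with a_0 = 1, a_1 = -2 (apply the recurrence for n = 0, 1, 2, 3): a_0 = 1, a_1 = -2, a_2 = -7/2, a_3 = 7/3, a_4 = 49/24, a_5 = -49/60.

a_{n+2} = -7/((n+1)(n+2)) * a_n; check: a_0 = 1, a_1 = -2, a_2 = -7/2, a_3 = 7/3, a_4 = 49/24, a_5 = -49/60


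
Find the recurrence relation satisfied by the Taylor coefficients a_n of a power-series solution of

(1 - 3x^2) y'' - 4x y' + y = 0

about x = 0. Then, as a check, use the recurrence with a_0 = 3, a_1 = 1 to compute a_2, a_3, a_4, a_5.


Substitute y = sum_n a_n x^n.
(1 - 3 x^2) y'' contributes (n+2)(n+1) a_{n+2} - 3 n(n-1) a_n at x^n.
-4 x y'(x) contributes -4 n a_n at x^n.
y(x) contributes 1 a_n at x^n.
Matching x^n: (n+2)(n+1) a_{n+2} + (-3 n(n-1) - 4 n + 1) a_n = 0.
Thus a_{n+2} = (3 n(n-1) + 4 n - 1) / ((n+1)(n+2)) * a_n.

Check with a_0 = 3, a_1 = 1 (apply the recurrence for n = 0, 1, 2, 3): a_0 = 3, a_1 = 1, a_2 = -3/2, a_3 = 1/2, a_4 = -13/8, a_5 = 29/40.

a_(n+2) = (3 n(n-1) + 4 n - 1) / ((n+1)(n+2)) * a_n; check: a_0 = 3, a_1 = 1, a_2 = -3/2, a_3 = 1/2, a_4 = -13/8, a_5 = 29/40


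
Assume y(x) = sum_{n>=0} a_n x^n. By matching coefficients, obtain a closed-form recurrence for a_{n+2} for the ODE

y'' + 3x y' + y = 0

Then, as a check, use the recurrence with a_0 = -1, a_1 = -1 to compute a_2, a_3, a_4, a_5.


Substitute y = sum_n a_n x^n.
y''(x) has coefficient (n+2)(n+1) a_{n+2} at x^n;
3 x y'(x) has coefficient 3 n a_n at x^n (shift);
y(x) has coefficient 1 a_n at x^n.
Matching x^n: (n+2)(n+1) a_{n+2} + (3n + 1) a_n = 0.
Thus a_{n+2} = (-3n - 1) / ((n+1)(n+2)) * a_n.

Check with a_0 = -1, a_1 = -1 (apply the recurrence for n = 0, 1, 2, 3): a_0 = -1, a_1 = -1, a_2 = 1/2, a_3 = 2/3, a_4 = -7/24, a_5 = -1/3.

a_(n+2) = (-3n - 1) / ((n+1)(n+2)) * a_n; check: a_0 = -1, a_1 = -1, a_2 = 1/2, a_3 = 2/3, a_4 = -7/24, a_5 = -1/3


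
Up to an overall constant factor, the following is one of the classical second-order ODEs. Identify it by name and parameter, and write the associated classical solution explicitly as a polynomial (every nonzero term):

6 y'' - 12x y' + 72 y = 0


All three coefficients share the factor 6; dividing through by 6 gives  y'' - 2x y' + 12 y = 0.
This matches the Hermite equation y'' - 2x y' + 2n y = 0 with 2n = 12, so n = 6; the polynomial solution is H_6(x).
With y = sum_k a_k x^k, matching x^k gives (k+2)(k+1) a_{k+2} = 2(k - n) a_k = 2(k - 6) a_k. The right side vanishes at k = 6, so the series with the parity of 6 terminates at degree 6.
Standard normalization: leading coefficient of H_n is 2^n, so a_6 = 2^6 = 64. Work downward with a_k = (k+1)(k+2) a_{k+2} / (2(k - n)):
  a_4 = (5)(6)(64) / (2(4 - 6)) = 1920/(-4) = -480
  a_2 = (3)(4)(-480) / (2(2 - 6)) = -5760/(-8) = 720
  a_0 = (1)(2)(720) / (2(0 - 6)) = 1440/(-12) = -120
Hence H_6(x) = 64 x^6 - 480 x^4 + 720 x^2 - 120.

H_6(x); series = 64 x^6 - 480 x^4 + 720 x^2 - 120


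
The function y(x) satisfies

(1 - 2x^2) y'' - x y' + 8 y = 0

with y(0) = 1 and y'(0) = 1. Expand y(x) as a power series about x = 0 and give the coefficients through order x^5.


Ansatz: y(x) = sum_{n>=0} a_n x^n, so y'(x) = sum_{n>=1} n a_n x^(n-1) and y''(x) = sum_{n>=2} n(n-1) a_n x^(n-2).
Substitute into P(x) y'' + Q(x) y' + R(x) y = 0 with P(x) = 1 - 2x^2, Q(x) = -x, R(x) = 8, and match powers of x.
Initial conditions: a_0 = 1, a_1 = 1.
Setting the coefficient of each power of x to zero and solving order by order (substituting the coefficients already found):
  x^0: 2 a_2 + 8 a_0 = 0  ->  2 a_2 = -8 a_0 = -8  ->  a_2 = -4
  x^1: 6 a_3 + 7 a_1 = 0  ->  6 a_3 = -7 a_1 = -7  ->  a_3 = -7/6
  x^2: 12 a_4 + 2 a_2 = 0  ->  12 a_4 = -2 a_2 = 8  ->  a_4 = 2/3
  x^3: 20 a_5 - 7 a_3 = 0  ->  20 a_5 = 7 a_3 = -49/6  ->  a_5 = -49/120
Truncated series: y(x) = 1 + x - 4 x^2 - (7/6) x^3 + (2/3) x^4 - (49/120) x^5 + O(x^6).

a_0 = 1; a_1 = 1; a_2 = -4; a_3 = -7/6; a_4 = 2/3; a_5 = -49/120


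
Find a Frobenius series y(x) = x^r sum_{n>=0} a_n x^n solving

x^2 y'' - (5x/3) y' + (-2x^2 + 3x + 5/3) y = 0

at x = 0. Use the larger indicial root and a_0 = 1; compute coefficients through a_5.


Write in Frobenius form y'' + (p(x)/x) y' + (q(x)/x^2) y = 0:
  p(x) = -5/3,  q(x) = -2x^2 + 3x + 5/3.
Indicial equation: r(r-1) + (-5/3) r + (5/3) = 0 -> roots r_1 = 5/3, r_2 = 1.
Take r = r_1 = 5/3. Let y(x) = x^r sum_{n>=0} a_n x^n with a_0 = 1.
Substitute y = x^r sum a_n x^n and match x^{r+n}. The recurrence is
  D(n) a_n + 3 a_{n-1} - 2 a_{n-2} = 0,  where D(n) = (r+n)(r+n-1) + (-5/3)(r+n) + (5/3).
  a_n = [-3 a_{n-1} + 2 a_{n-2}] / D(n).
Since the indicial polynomial factors as (r - r_1)(r - r_2), D(n) = (r_1 + n - r_1)(r_1 + n - r_2) = n(n + 2/3).
Evaluating step by step (a_0 = 1):
  n = 1: D(1) = 1(1 + 2/3) = 5/3; numerator = -3(1) = -3; a_1 = (-3)/(5/3) = -9/5
  n = 2: D(2) = 2(2 + 2/3) = 16/3; numerator = -3(-9/5) + 2(1) = 37/5; a_2 = (37/5)/(16/3) = 111/80
  n = 3: D(3) = 3(3 + 2/3) = 11; numerator = -3(111/80) + 2(-9/5) = -621/80; a_3 = (-621/80)/(11) = -621/880
  n = 4: D(4) = 4(4 + 2/3) = 56/3; numerator = -3(-621/880) + 2(111/80) = 861/176; a_4 = (861/176)/(56/3) = 369/1408
  n = 5: D(5) = 5(5 + 2/3) = 85/3; numerator = -3(369/1408) + 2(-621/880) = -15471/7040; a_5 = (-15471/7040)/(85/3) = -46413/598400

r = 5/3; a_0 = 1; a_1 = -9/5; a_2 = 111/80; a_3 = -621/880; a_4 = 369/1408; a_5 = -46413/598400


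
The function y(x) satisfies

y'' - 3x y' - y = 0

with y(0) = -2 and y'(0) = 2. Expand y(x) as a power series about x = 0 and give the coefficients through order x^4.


Ansatz: y(x) = sum_{n>=0} a_n x^n, so y'(x) = sum_{n>=1} n a_n x^(n-1) and y''(x) = sum_{n>=2} n(n-1) a_n x^(n-2).
Substitute into P(x) y'' + Q(x) y' + R(x) y = 0 with P(x) = 1, Q(x) = -3x, R(x) = -1, and match powers of x.
Initial conditions: a_0 = -2, a_1 = 2.
Setting the coefficient of each power of x to zero and solving order by order (substituting the coefficients already found):
  x^0: 2 a_2 - a_0 = 0  ->  2 a_2 = a_0 = -2  ->  a_2 = -1
  x^1: 6 a_3 - 4 a_1 = 0  ->  6 a_3 = 4 a_1 = 8  ->  a_3 = 4/3
  x^2: 12 a_4 - 7 a_2 = 0  ->  12 a_4 = 7 a_2 = -7  ->  a_4 = -7/12
Truncated series: y(x) = -2 + 2 x - x^2 + (4/3) x^3 - (7/12) x^4 + O(x^5).

a_0 = -2; a_1 = 2; a_2 = -1; a_3 = 4/3; a_4 = -7/12


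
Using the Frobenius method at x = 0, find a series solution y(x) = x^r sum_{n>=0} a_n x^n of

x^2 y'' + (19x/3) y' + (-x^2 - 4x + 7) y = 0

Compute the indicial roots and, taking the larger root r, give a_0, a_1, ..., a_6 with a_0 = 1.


Write in Frobenius form y'' + (p(x)/x) y' + (q(x)/x^2) y = 0:
  p(x) = 19/3,  q(x) = -x^2 - 4x + 7.
Indicial equation: r(r-1) + (19/3) r + (7) = 0 -> roots r_1 = -7/3, r_2 = -3.
Take r = r_1 = -7/3. Let y(x) = x^r sum_{n>=0} a_n x^n with a_0 = 1.
Substitute y = x^r sum a_n x^n and match x^{r+n}. The recurrence is
  D(n) a_n - 4 a_{n-1} - 1 a_{n-2} = 0,  where D(n) = (r+n)(r+n-1) + (19/3)(r+n) + (7).
  a_n = [4 a_{n-1} + 1 a_{n-2}] / D(n).
Since the indicial polynomial factors as (r - r_1)(r - r_2), D(n) = (r_1 + n - r_1)(r_1 + n - r_2) = n(n + 2/3).
Evaluating step by step (a_0 = 1):
  n = 1: D(1) = 1(1 + 2/3) = 5/3; numerator = 4(1) = 4; a_1 = (4)/(5/3) = 12/5
  n = 2: D(2) = 2(2 + 2/3) = 16/3; numerator = 4(12/5) + 1(1) = 53/5; a_2 = (53/5)/(16/3) = 159/80
  n = 3: D(3) = 3(3 + 2/3) = 11; numerator = 4(159/80) + 1(12/5) = 207/20; a_3 = (207/20)/(11) = 207/220
  n = 4: D(4) = 4(4 + 2/3) = 56/3; numerator = 4(207/220) + 1(159/80) = 5061/880; a_4 = (5061/880)/(56/3) = 2169/7040
  n = 5: D(5) = 5(5 + 2/3) = 85/3; numerator = 4(2169/7040) + 1(207/220) = 765/352; a_5 = (765/352)/(85/3) = 27/352
  n = 6: D(6) = 6(6 + 2/3) = 40; numerator = 4(27/352) + 1(2169/7040) = 4329/7040; a_6 = (4329/7040)/(40) = 4329/281600

r = -7/3; a_0 = 1; a_1 = 12/5; a_2 = 159/80; a_3 = 207/220; a_4 = 2169/7040; a_5 = 27/352; a_6 = 4329/281600
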